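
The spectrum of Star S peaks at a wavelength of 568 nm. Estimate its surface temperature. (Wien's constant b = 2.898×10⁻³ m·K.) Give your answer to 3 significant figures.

T = b/λ_max = 2.898×10⁻³ / (568×10⁻⁹) = 5102 K.

5.10×10^3 K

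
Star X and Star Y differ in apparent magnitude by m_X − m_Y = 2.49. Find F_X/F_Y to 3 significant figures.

F_X/F_Y = 10^(−(m_X − m_Y)/2.5) = 10^(-2.49/2.5) = 10^-0.996 = 0.1009.

0.101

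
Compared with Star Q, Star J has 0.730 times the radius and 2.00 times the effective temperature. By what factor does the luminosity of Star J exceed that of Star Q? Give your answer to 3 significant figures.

From the Stefan–Boltzmann law, L ∝ R²T⁴, so
L_J/L_Q = (R_J/R_Q)² (T_J/T_Q)⁴ = (0.730)² × (2.00)⁴ = 0.5329 × 16.00 = 8.526.

8.53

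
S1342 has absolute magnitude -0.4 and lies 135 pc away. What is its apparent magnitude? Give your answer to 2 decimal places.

5.25

m = M + 5 log₁₀(d/10 pc) = -0.4 + 5 log₁₀(135/10)
  = -0.4 + 5 × 1.130 = -0.4 + 5.65 = 5.25.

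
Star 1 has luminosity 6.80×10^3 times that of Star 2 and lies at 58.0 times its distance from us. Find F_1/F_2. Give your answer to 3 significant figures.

F = L/(4πd²), so F_1/F_2 = (L_1/L_2) / (d_1/d_2)²
= 6.80×10^3 / (58.0)² = 6.80×10^3 / 3364 = 2.021.

2.02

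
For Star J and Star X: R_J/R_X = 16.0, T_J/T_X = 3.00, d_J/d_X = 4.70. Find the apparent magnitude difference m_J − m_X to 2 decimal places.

-7.43

L_J/L_X = (16.0)²(3.00)⁴ = 2.074×10^4.
F_J/F_X = (L_J/L_X)/(d_J/d_X)² = 2.074×10^4/22.09 = 938.7.
m_J − m_X = −2.5 log₁₀(938.7) = -7.43.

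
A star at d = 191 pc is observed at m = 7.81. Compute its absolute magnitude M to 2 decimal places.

M = m − 5 log₁₀(d/10 pc) = 7.81 − 5 log₁₀(191/10)
  = 7.81 − 5 × 1.281 = 7.81 − 6.41 = 1.40.

1.40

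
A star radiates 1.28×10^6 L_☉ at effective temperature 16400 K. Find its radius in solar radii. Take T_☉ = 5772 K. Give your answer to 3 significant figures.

R/R_☉ = √(L/L_☉) / (T/T_☉)² = √(1.28×10^6) / (2.841)²
       = 1131 / 8.073 = 140.1.

140 solar radii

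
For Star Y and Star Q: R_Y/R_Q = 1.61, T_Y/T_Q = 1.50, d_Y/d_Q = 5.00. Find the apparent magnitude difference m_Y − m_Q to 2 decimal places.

0.70

L_Y/L_Q = (1.61)²(1.50)⁴ = 13.12.
F_Y/F_Q = (L_Y/L_Q)/(d_Y/d_Q)² = 13.12/25.00 = 0.5249.
m_Y − m_Q = −2.5 log₁₀(0.5249) = 0.70.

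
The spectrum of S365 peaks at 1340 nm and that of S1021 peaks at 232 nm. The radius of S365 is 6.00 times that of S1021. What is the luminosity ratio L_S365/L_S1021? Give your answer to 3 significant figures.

0.0323

Wien's law gives T ∝ 1/λ_max, so T_S365/T_S1021 = λ_S1021/λ_S365 = 232/1340 = 0.1731.
Then L ∝ R²T⁴ gives L_S365/L_S1021 = (6.00)² × (0.1731)⁴ = 36.00 × 8.985×10^-4 = 0.03235.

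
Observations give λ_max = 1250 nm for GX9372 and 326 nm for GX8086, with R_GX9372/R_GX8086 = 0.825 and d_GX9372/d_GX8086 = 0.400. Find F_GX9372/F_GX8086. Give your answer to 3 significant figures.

0.0197

Wien's law: T_GX9372/T_GX8086 = λ_GX8086/λ_GX9372 = 326/1250 = 0.2608.
L_GX9372/L_GX8086 = (R_GX9372/R_GX8086)²(T_GX9372/T_GX8086)⁴ = (0.825)²(0.2608)⁴ = 0.003149.
F_GX9372/F_GX8086 = (L_GX9372/L_GX8086)/(d_GX9372/d_GX8086)² = 0.003149/(0.400)² = 0.01968.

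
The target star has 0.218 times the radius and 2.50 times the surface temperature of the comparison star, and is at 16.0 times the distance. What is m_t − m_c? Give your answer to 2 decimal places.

5.35

L_t/L_c = (0.218)²(2.50)⁴ = 1.856.
F_t/F_c = (L_t/L_c)/(d_t/d_c)² = 1.856/256.0 = 0.007252.
m_t − m_c = −2.5 log₁₀(0.007252) = 5.35.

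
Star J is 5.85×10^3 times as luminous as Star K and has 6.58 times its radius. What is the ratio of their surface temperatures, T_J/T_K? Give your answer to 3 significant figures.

L ∝ R²T⁴ gives T ∝ (L/R²)^(1/4), so
T_J/T_K = (5.85×10^3 / 6.58²)^(1/4) = (135.1)^(1/4) = 3.409.

3.41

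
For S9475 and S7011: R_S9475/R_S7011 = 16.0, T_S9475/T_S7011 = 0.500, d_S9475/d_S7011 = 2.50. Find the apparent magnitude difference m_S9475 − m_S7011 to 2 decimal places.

L_S9475/L_S7011 = (16.0)²(0.500)⁴ = 16.00.
F_S9475/F_S7011 = (L_S9475/L_S7011)/(d_S9475/d_S7011)² = 16.00/6.250 = 2.560.
m_S9475 − m_S7011 = −2.5 log₁₀(2.560) = -1.02.

-1.02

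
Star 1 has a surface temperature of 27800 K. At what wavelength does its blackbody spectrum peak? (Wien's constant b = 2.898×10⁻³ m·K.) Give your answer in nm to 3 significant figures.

104 nm

λ_max = b/T = 2.898×10⁻³ / 27800 = 1.04×10^-7 m = 104.2 nm.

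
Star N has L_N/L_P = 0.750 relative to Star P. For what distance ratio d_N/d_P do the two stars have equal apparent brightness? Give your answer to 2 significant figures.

0.87

Equal flux requires L_N/d_N² = L_P/d_P², so d_N/d_P = √(L_N/L_P)
= √(0.750) = 0.8660.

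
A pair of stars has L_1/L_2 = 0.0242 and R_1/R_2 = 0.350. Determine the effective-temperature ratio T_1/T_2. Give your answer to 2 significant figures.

0.67

L ∝ R²T⁴ gives T ∝ (L/R²)^(1/4), so
T_1/T_2 = (0.0242 / 0.350²)^(1/4) = (0.1976)^(1/4) = 0.6667.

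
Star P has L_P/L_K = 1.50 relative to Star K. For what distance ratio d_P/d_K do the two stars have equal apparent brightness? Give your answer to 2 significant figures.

Equal flux requires L_P/d_P² = L_K/d_K², so d_P/d_K = √(L_P/L_K)
= √(1.50) = 1.225.

1.2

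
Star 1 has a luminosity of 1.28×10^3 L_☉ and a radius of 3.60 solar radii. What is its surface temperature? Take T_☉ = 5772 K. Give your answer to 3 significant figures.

1.82×10^4 K

T/T_☉ = (L/L_☉)^(1/4) / (R/R_☉)^(1/2)
T = 5772 × (1.28×10^3)^(1/4) / √(3.60) = 5772 × 5.981 / 1.897 = 1.820×10^4 K.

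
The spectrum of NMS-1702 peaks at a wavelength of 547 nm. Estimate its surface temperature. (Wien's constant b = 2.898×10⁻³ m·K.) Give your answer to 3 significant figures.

T = b/λ_max = 2.898×10⁻³ / (547×10⁻⁹) = 5298 K.

5.30×10^3 K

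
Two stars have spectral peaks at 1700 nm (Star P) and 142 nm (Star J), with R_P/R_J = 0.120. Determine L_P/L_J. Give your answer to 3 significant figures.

7.01×10^-7

Wien's law gives T ∝ 1/λ_max, so T_P/T_J = λ_J/λ_P = 142/1700 = 0.08353.
Then L ∝ R²T⁴ gives L_P/L_J = (0.120)² × (0.08353)⁴ = 0.01440 × 4.868×10^-5 = 7.010×10^-7.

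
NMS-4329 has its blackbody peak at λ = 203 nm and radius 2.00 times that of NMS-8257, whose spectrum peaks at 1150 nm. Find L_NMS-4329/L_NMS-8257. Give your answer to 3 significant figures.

4.12×10^3

Wien's law gives T ∝ 1/λ_max, so T_NMS-4329/T_NMS-8257 = λ_NMS-8257/λ_NMS-4329 = 1150/203 = 5.665.
Then L ∝ R²T⁴ gives L_NMS-4329/L_NMS-8257 = (2.00)² × (5.665)⁴ = 4.000 × 1030 = 4120.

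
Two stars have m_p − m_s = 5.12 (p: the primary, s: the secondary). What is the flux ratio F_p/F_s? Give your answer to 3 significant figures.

F_p/F_s = 10^(−(m_p − m_s)/2.5) = 10^(-5.12/2.5) = 10^-2.048 = 0.008954.

0.00895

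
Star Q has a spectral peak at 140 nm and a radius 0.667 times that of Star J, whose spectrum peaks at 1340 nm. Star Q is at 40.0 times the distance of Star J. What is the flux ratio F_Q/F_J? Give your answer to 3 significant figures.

Wien's law: T_Q/T_J = λ_J/λ_Q = 1340/140 = 9.571.
L_Q/L_J = (R_Q/R_J)²(T_Q/T_J)⁴ = (0.667)²(9.571)⁴ = 3734.
F_Q/F_J = (L_Q/L_J)/(d_Q/d_J)² = 3734/(40.0)² = 2.334.

2.33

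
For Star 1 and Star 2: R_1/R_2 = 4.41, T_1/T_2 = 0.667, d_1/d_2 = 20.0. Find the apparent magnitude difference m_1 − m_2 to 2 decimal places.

L_1/L_2 = (4.41)²(0.667)⁴ = 3.849.
F_1/F_2 = (L_1/L_2)/(d_1/d_2)² = 3.849/400.0 = 0.009623.
m_1 − m_2 = −2.5 log₁₀(0.009623) = 5.04.

5.04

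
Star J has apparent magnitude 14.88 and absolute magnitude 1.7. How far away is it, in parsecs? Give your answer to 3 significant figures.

m − M = 5 log₁₀(d/10 pc)
14.88 − (1.7) = 13.18 = 5 log₁₀(d/10)
d = 10 × 10^(13.18/5) = 10 × 10^2.636 = 4325 pc.

4.33×10^3 pc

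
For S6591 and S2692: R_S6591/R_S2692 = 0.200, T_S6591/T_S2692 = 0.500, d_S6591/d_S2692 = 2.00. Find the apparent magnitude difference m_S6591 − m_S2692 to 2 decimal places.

8.01

L_S6591/L_S2692 = (0.200)²(0.500)⁴ = 0.002500.
F_S6591/F_S2692 = (L_S6591/L_S2692)/(d_S6591/d_S2692)² = 0.002500/4.000 = 6.250×10^-4.
m_S6591 − m_S2692 = −2.5 log₁₀(6.250×10^-4) = 8.01.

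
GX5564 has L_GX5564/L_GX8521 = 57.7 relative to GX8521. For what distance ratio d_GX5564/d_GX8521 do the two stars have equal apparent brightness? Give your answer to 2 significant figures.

Equal flux requires L_GX5564/d_GX5564² = L_GX8521/d_GX8521², so d_GX5564/d_GX8521 = √(L_GX5564/L_GX8521)
= √(57.7) = 7.596.

7.6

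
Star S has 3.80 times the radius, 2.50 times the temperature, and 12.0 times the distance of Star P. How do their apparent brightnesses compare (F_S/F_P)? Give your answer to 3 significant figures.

3.92

L_S/L_P = (R_S/R_P)²(T_S/T_P)⁴ = (3.80)² × (2.50)⁴ = 564.1.
F_S/F_P = (L_S/L_P)/(d_S/d_P)² = 564.1 / (12.0)² = 3.917.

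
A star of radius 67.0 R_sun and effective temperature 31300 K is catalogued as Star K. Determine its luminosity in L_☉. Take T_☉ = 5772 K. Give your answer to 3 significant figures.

L/L_☉ = (R/R_☉)² (T/T_☉)⁴ = (67.0)² × (31300/5772)⁴
       = 4489 × (5.423)⁴ = 4489 × 864.7 = 3.882×10^6.

3.88×10^6 L_☉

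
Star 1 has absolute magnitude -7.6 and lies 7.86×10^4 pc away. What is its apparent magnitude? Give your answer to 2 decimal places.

m = M + 5 log₁₀(d/10 pc) = -7.6 + 5 log₁₀(7.86×10^4/10)
  = -7.6 + 5 × 3.895 = -7.6 + 19.48 = 11.88.

11.88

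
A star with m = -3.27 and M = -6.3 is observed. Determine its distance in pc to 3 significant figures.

m − M = 5 log₁₀(d/10 pc)
-3.27 − (-6.3) = 3.03 = 5 log₁₀(d/10)
d = 10 × 10^(3.03/5) = 10 × 10^0.606 = 40.36 pc.

40.4 pc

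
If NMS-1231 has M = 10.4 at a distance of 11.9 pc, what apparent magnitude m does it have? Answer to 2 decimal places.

m = M + 5 log₁₀(d/10 pc) = 10.4 + 5 log₁₀(11.9/10)
  = 10.4 + 5 × 0.076 = 10.4 + 0.38 = 10.78.

10.78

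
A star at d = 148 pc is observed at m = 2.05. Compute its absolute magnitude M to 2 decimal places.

-3.80

M = m − 5 log₁₀(d/10 pc) = 2.05 − 5 log₁₀(148/10)
  = 2.05 − 5 × 1.170 = 2.05 − 5.85 = -3.80.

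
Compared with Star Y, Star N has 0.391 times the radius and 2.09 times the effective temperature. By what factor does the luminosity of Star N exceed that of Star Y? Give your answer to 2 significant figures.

2.9

From the Stefan–Boltzmann law, L ∝ R²T⁴, so
L_N/L_Y = (R_N/R_Y)² (T_N/T_Y)⁴ = (0.391)² × (2.09)⁴ = 0.1529 × 19.08 = 2.917.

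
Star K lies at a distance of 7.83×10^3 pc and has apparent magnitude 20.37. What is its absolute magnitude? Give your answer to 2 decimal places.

M = m − 5 log₁₀(d/10 pc) = 20.37 − 5 log₁₀(7.83×10^3/10)
  = 20.37 − 5 × 2.894 = 20.37 − 14.47 = 5.90.

5.90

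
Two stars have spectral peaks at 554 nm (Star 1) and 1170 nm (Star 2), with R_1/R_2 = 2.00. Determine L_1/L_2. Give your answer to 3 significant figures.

79.6

Wien's law gives T ∝ 1/λ_max, so T_1/T_2 = λ_2/λ_1 = 1170/554 = 2.112.
Then L ∝ R²T⁴ gives L_1/L_2 = (2.00)² × (2.112)⁴ = 4.000 × 19.89 = 79.57.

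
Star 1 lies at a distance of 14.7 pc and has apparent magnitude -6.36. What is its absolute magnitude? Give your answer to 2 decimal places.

-7.20

M = m − 5 log₁₀(d/10 pc) = -6.36 − 5 log₁₀(14.7/10)
  = -6.36 − 5 × 0.167 = -6.36 − 0.84 = -7.20.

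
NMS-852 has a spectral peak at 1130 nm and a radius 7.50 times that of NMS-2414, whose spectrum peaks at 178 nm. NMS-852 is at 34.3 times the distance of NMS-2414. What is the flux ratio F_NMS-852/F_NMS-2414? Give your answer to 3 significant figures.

2.94×10^-5

Wien's law: T_NMS-852/T_NMS-2414 = λ_NMS-2414/λ_NMS-852 = 178/1130 = 0.1575.
L_NMS-852/L_NMS-2414 = (R_NMS-852/R_NMS-2414)²(T_NMS-852/T_NMS-2414)⁴ = (7.50)²(0.1575)⁴ = 0.03463.
F_NMS-852/F_NMS-2414 = (L_NMS-852/L_NMS-2414)/(d_NMS-852/d_NMS-2414)² = 0.03463/(34.3)² = 2.944×10^-5.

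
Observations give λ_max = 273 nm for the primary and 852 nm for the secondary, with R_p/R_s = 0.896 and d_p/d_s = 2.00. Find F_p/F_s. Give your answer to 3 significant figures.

Wien's law: T_p/T_s = λ_s/λ_p = 852/273 = 3.121.
L_p/L_s = (R_p/R_s)²(T_p/T_s)⁴ = (0.896)²(3.121)⁴ = 76.16.
F_p/F_s = (L_p/L_s)/(d_p/d_s)² = 76.16/(2.00)² = 19.04.

19.0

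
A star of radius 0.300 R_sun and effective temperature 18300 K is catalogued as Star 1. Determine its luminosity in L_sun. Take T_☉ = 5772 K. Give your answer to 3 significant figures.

9.09 L_sun

L/L_☉ = (R/R_☉)² (T/T_☉)⁴ = (0.300)² × (18300/5772)⁴
       = 0.09000 × (3.170)⁴ = 0.09000 × 101.0 = 9.094.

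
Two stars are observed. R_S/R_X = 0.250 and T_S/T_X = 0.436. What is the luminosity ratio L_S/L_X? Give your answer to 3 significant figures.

From the Stefan–Boltzmann law, L ∝ R²T⁴, so
L_S/L_X = (R_S/R_X)² (T_S/T_X)⁴ = (0.250)² × (0.436)⁴ = 0.06250 × 0.03614 = 0.002259.

0.00226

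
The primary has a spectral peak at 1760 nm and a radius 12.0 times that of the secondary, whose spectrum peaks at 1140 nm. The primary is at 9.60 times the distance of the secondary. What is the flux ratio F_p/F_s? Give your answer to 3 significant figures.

Wien's law: T_p/T_s = λ_s/λ_p = 1140/1760 = 0.6477.
L_p/L_s = (R_p/R_s)²(T_p/T_s)⁴ = (12.0)²(0.6477)⁴ = 25.35.
F_p/F_s = (L_p/L_s)/(d_p/d_s)² = 25.35/(9.60)² = 0.2750.

0.275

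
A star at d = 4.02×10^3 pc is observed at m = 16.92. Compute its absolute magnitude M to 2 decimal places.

3.90

M = m − 5 log₁₀(d/10 pc) = 16.92 − 5 log₁₀(4.02×10^3/10)
  = 16.92 − 5 × 2.604 = 16.92 − 13.02 = 3.90.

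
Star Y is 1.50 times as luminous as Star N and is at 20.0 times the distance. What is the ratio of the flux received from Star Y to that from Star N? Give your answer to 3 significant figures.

F = L/(4πd²), so F_Y/F_N = (L_Y/L_N) / (d_Y/d_N)²
= 1.50 / (20.0)² = 1.50 / 400.0 = 0.003750.

0.00375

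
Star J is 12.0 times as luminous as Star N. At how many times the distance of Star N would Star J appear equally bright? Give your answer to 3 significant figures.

Equal flux requires L_J/d_J² = L_N/d_N², so d_J/d_N = √(L_J/L_N)
= √(12.0) = 3.464.

3.46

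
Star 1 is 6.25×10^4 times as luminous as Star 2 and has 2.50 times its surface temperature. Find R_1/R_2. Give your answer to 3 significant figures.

40.0

L ∝ R²T⁴ gives R ∝ √L / T², so
R_1/R_2 = √(6.25×10^4) / (2.50)² = 250.0 / 6.250 = 40.00.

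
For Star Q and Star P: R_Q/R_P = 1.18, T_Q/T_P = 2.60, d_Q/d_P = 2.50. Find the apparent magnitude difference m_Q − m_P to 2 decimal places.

L_Q/L_P = (1.18)²(2.60)⁴ = 63.63.
F_Q/F_P = (L_Q/L_P)/(d_Q/d_P)² = 63.63/6.250 = 10.18.
m_Q − m_P = −2.5 log₁₀(10.18) = -2.52.

-2.52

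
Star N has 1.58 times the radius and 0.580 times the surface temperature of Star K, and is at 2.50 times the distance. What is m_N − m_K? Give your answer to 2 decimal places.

L_N/L_K = (1.58)²(0.580)⁴ = 0.2825.
F_N/F_K = (L_N/L_K)/(d_N/d_K)² = 0.2825/6.250 = 0.04520.
m_N − m_K = −2.5 log₁₀(0.04520) = 3.36.

3.36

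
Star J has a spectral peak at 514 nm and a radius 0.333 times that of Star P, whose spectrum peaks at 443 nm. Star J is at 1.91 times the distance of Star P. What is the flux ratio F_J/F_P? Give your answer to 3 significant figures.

0.0168

Wien's law: T_J/T_P = λ_P/λ_J = 443/514 = 0.8619.
L_J/L_P = (R_J/R_P)²(T_J/T_P)⁴ = (0.333)²(0.8619)⁴ = 0.06119.
F_J/F_P = (L_J/L_P)/(d_J/d_P)² = 0.06119/(1.91)² = 0.01677.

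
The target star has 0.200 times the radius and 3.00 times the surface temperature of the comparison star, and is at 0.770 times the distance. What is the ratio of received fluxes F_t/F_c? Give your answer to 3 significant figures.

L_t/L_c = (R_t/R_c)²(T_t/T_c)⁴ = (0.200)² × (3.00)⁴ = 3.240.
F_t/F_c = (L_t/L_c)/(d_t/d_c)² = 3.240 / (0.770)² = 5.465.

5.46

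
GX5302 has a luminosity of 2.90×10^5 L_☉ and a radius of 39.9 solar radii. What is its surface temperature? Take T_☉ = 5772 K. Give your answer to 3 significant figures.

2.12×10^4 K

T/T_☉ = (L/L_☉)^(1/4) / (R/R_☉)^(1/2)
T = 5772 × (2.90×10^5)^(1/4) / √(39.9) = 5772 × 23.21 / 6.317 = 2.121×10^4 K.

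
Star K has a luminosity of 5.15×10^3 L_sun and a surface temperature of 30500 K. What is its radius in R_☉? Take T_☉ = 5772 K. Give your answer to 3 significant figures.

R/R_☉ = √(L/L_☉) / (T/T_☉)² = √(5.15×10^3) / (5.284)²
       = 71.76 / 27.92 = 2.570.

2.57 R_☉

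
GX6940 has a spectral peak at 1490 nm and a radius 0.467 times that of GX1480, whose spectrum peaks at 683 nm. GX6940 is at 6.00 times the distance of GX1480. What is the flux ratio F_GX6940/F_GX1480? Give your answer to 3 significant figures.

2.67×10^-4

Wien's law: T_GX6940/T_GX1480 = λ_GX1480/λ_GX6940 = 683/1490 = 0.4584.
L_GX6940/L_GX1480 = (R_GX6940/R_GX1480)²(T_GX6940/T_GX1480)⁴ = (0.467)²(0.4584)⁴ = 0.009629.
F_GX6940/F_GX1480 = (L_GX6940/L_GX1480)/(d_GX6940/d_GX1480)² = 0.009629/(6.00)² = 2.675×10^-4.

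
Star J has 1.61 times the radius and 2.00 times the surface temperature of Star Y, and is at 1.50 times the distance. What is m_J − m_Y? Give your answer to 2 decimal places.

-3.16

L_J/L_Y = (1.61)²(2.00)⁴ = 41.47.
F_J/F_Y = (L_J/L_Y)/(d_J/d_Y)² = 41.47/2.250 = 18.43.
m_J − m_Y = −2.5 log₁₀(18.43) = -3.16.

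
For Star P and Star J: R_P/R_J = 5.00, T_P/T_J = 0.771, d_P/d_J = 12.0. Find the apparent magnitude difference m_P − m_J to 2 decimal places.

L_P/L_J = (5.00)²(0.771)⁴ = 8.834.
F_P/F_J = (L_P/L_J)/(d_P/d_J)² = 8.834/144.0 = 0.06135.
m_P − m_J = −2.5 log₁₀(0.06135) = 3.03.

3.03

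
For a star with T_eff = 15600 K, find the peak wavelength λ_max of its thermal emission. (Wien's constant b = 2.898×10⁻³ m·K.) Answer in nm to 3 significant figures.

186 nm

λ_max = b/T = 2.898×10⁻³ / 15600 = 1.86×10^-7 m = 185.8 nm.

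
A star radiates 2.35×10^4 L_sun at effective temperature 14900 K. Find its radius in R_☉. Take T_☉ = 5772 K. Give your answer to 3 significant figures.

R/R_☉ = √(L/L_☉) / (T/T_☉)² = √(2.35×10^4) / (2.581)²
       = 153.3 / 6.664 = 23.00.

23.0 R_☉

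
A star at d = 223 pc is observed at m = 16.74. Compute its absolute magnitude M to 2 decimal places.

M = m − 5 log₁₀(d/10 pc) = 16.74 − 5 log₁₀(223/10)
  = 16.74 − 5 × 1.348 = 16.74 − 6.74 = 10.00.

10.00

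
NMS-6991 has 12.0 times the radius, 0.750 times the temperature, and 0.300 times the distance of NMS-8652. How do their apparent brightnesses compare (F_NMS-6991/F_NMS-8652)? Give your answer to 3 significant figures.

506

L_NMS-6991/L_NMS-8652 = (R_NMS-6991/R_NMS-8652)²(T_NMS-6991/T_NMS-8652)⁴ = (12.0)² × (0.750)⁴ = 45.56.
F_NMS-6991/F_NMS-8652 = (L_NMS-6991/L_NMS-8652)/(d_NMS-6991/d_NMS-8652)² = 45.56 / (0.300)² = 506.2.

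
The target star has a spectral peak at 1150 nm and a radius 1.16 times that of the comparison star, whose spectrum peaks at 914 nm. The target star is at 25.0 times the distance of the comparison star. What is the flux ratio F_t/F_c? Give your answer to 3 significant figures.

8.59×10^-4

Wien's law: T_t/T_c = λ_c/λ_t = 914/1150 = 0.7948.
L_t/L_c = (R_t/R_c)²(T_t/T_c)⁴ = (1.16)²(0.7948)⁴ = 0.5369.
F_t/F_c = (L_t/L_c)/(d_t/d_c)² = 0.5369/(25.0)² = 8.591×10^-4.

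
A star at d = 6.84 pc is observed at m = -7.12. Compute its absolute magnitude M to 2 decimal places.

M = m − 5 log₁₀(d/10 pc) = -7.12 − 5 log₁₀(6.84/10)
  = -7.12 − 5 × -0.165 = -7.12 − -0.82 = -6.30.

-6.30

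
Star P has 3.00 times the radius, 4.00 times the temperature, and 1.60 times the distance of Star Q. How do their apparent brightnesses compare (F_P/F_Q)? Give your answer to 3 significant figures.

900

L_P/L_Q = (R_P/R_Q)²(T_P/T_Q)⁴ = (3.00)² × (4.00)⁴ = 2304.
F_P/F_Q = (L_P/L_Q)/(d_P/d_Q)² = 2304 / (1.60)² = 900.0.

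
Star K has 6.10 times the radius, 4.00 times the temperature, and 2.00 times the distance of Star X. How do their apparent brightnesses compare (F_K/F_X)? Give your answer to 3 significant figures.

L_K/L_X = (R_K/R_X)²(T_K/T_X)⁴ = (6.10)² × (4.00)⁴ = 9526.
F_K/F_X = (L_K/L_X)/(d_K/d_X)² = 9526 / (2.00)² = 2381.

2.38×10^3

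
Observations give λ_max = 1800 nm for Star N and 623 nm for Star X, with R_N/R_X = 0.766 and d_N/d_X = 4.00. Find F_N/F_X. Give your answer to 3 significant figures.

5.26×10^-4

Wien's law: T_N/T_X = λ_X/λ_N = 623/1800 = 0.3461.
L_N/L_X = (R_N/R_X)²(T_N/T_X)⁴ = (0.766)²(0.3461)⁴ = 0.008420.
F_N/F_X = (L_N/L_X)/(d_N/d_X)² = 0.008420/(4.00)² = 5.263×10^-4.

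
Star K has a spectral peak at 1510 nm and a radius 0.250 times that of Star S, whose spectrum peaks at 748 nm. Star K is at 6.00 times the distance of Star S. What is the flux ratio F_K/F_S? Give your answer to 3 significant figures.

Wien's law: T_K/T_S = λ_S/λ_K = 748/1510 = 0.4954.
L_K/L_S = (R_K/R_S)²(T_K/T_S)⁴ = (0.250)²(0.4954)⁴ = 0.003763.
F_K/F_S = (L_K/L_S)/(d_K/d_S)² = 0.003763/(6.00)² = 1.045×10^-4.

1.05×10^-4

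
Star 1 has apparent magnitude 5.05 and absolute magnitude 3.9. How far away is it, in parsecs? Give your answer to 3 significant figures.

17.0 pc

m − M = 5 log₁₀(d/10 pc)
5.05 − (3.9) = 1.15 = 5 log₁₀(d/10)
d = 10 × 10^(1.15/5) = 10 × 10^0.230 = 16.98 pc.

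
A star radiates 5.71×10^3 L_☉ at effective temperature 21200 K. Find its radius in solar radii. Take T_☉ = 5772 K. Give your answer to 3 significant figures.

5.60 solar radii

R/R_☉ = √(L/L_☉) / (T/T_☉)² = √(5.71×10^3) / (3.673)²
       = 75.56 / 13.49 = 5.601.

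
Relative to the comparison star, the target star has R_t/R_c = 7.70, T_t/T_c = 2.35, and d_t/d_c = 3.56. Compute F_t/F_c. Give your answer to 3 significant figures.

L_t/L_c = (R_t/R_c)²(T_t/T_c)⁴ = (7.70)² × (2.35)⁴ = 1808.
F_t/F_c = (L_t/L_c)/(d_t/d_c)² = 1808 / (3.56)² = 142.7.

143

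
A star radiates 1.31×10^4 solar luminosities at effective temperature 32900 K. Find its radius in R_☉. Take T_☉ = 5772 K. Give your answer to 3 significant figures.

R/R_☉ = √(L/L_☉) / (T/T_☉)² = √(1.31×10^4) / (5.700)²
       = 114.5 / 32.49 = 3.523.

3.52 R_☉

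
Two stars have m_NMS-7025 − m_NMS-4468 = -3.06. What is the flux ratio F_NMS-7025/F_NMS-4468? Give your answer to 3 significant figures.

16.7

F_NMS-7025/F_NMS-4468 = 10^(−(m_NMS-7025 − m_NMS-4468)/2.5) = 10^(3.06/2.5) = 10^1.224 = 16.75.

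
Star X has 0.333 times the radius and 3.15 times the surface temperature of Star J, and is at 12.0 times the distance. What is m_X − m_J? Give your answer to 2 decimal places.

2.80

L_X/L_J = (0.333)²(3.15)⁴ = 10.92.
F_X/F_J = (L_X/L_J)/(d_X/d_J)² = 10.92/144.0 = 0.07582.
m_X − m_J = −2.5 log₁₀(0.07582) = 2.80.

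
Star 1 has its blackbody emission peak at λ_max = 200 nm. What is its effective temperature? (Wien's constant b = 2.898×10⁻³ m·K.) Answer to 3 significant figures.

T = b/λ_max = 2.898×10⁻³ / (200×10⁻⁹) = 1.449×10^4 K.

1.45×10^4 K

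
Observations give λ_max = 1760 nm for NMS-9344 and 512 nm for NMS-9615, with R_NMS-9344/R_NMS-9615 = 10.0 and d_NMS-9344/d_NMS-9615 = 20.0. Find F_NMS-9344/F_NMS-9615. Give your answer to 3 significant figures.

Wien's law: T_NMS-9344/T_NMS-9615 = λ_NMS-9615/λ_NMS-9344 = 512/1760 = 0.2909.
L_NMS-9344/L_NMS-9615 = (R_NMS-9344/R_NMS-9615)²(T_NMS-9344/T_NMS-9615)⁴ = (10.0)²(0.2909)⁴ = 0.7162.
F_NMS-9344/F_NMS-9615 = (L_NMS-9344/L_NMS-9615)/(d_NMS-9344/d_NMS-9615)² = 0.7162/(20.0)² = 0.001790.

0.00179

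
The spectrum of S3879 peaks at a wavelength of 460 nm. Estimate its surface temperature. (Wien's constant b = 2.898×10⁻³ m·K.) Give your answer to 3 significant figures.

6.30×10^3 K

T = b/λ_max = 2.898×10⁻³ / (460×10⁻⁹) = 6300 K.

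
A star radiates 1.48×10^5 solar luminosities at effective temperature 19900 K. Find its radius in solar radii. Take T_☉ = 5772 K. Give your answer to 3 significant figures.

R/R_☉ = √(L/L_☉) / (T/T_☉)² = √(1.48×10^5) / (3.448)²
       = 384.7 / 11.89 = 32.37.

32.4 solar radii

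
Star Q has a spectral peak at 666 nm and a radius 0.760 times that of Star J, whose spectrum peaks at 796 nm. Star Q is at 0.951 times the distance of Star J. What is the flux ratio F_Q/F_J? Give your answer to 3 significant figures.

1.30

Wien's law: T_Q/T_J = λ_J/λ_Q = 796/666 = 1.195.
L_Q/L_J = (R_Q/R_J)²(T_Q/T_J)⁴ = (0.760)²(1.195)⁴ = 1.179.
F_Q/F_J = (L_Q/L_J)/(d_Q/d_J)² = 1.179/(0.951)² = 1.303.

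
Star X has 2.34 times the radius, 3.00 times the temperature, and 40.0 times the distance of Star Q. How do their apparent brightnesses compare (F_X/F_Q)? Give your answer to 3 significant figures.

L_X/L_Q = (R_X/R_Q)²(T_X/T_Q)⁴ = (2.34)² × (3.00)⁴ = 443.5.
F_X/F_Q = (L_X/L_Q)/(d_X/d_Q)² = 443.5 / (40.0)² = 0.2772.

0.277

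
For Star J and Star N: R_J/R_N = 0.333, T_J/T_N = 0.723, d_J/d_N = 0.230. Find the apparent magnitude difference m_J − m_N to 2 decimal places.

L_J/L_N = (0.333)²(0.723)⁴ = 0.03030.
F_J/F_N = (L_J/L_N)/(d_J/d_N)² = 0.03030/0.05290 = 0.5728.
m_J − m_N = −2.5 log₁₀(0.5728) = 0.61.

0.61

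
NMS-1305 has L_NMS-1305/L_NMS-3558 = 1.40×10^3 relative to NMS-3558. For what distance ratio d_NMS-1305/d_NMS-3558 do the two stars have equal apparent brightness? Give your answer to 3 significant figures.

37.4

Equal flux requires L_NMS-1305/d_NMS-1305² = L_NMS-3558/d_NMS-3558², so d_NMS-1305/d_NMS-3558 = √(L_NMS-1305/L_NMS-3558)
= √(1.40×10^3) = 37.42.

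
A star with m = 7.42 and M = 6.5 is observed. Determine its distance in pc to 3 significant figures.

m − M = 5 log₁₀(d/10 pc)
7.42 − (6.5) = 0.92 = 5 log₁₀(d/10)
d = 10 × 10^(0.92/5) = 10 × 10^0.184 = 15.28 pc.

15.3 pc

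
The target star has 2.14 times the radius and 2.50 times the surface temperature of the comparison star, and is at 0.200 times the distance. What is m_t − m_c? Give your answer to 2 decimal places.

L_t/L_c = (2.14)²(2.50)⁴ = 178.9.
F_t/F_c = (L_t/L_c)/(d_t/d_c)² = 178.9/0.04000 = 4472.
m_t − m_c = −2.5 log₁₀(4472) = -9.13.

-9.13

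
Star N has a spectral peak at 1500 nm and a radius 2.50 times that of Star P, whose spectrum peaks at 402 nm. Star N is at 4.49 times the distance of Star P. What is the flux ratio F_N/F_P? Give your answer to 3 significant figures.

0.00160

Wien's law: T_N/T_P = λ_P/λ_N = 402/1500 = 0.2680.
L_N/L_P = (R_N/R_P)²(T_N/T_P)⁴ = (2.50)²(0.2680)⁴ = 0.03224.
F_N/F_P = (L_N/L_P)/(d_N/d_P)² = 0.03224/(4.49)² = 0.001599.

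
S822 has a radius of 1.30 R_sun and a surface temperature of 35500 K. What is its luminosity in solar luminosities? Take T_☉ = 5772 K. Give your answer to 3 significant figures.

L/L_☉ = (R/R_☉)² (T/T_☉)⁴ = (1.30)² × (35500/5772)⁴
       = 1.690 × (6.150)⁴ = 1.690 × 1431 = 2418.

2.42×10^3 solar luminosities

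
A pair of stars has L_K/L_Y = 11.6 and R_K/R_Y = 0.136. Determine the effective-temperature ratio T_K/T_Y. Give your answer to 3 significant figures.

L ∝ R²T⁴ gives T ∝ (L/R²)^(1/4), so
T_K/T_Y = (11.6 / 0.136²)^(1/4) = (627.2)^(1/4) = 5.004.

5.00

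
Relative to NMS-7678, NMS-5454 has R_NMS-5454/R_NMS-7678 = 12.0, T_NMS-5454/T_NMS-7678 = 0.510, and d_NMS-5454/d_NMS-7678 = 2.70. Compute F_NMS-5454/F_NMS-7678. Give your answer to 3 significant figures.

1.34

L_NMS-5454/L_NMS-7678 = (R_NMS-5454/R_NMS-7678)²(T_NMS-5454/T_NMS-7678)⁴ = (12.0)² × (0.510)⁴ = 9.742.
F_NMS-5454/F_NMS-7678 = (L_NMS-5454/L_NMS-7678)/(d_NMS-5454/d_NMS-7678)² = 9.742 / (2.70)² = 1.336.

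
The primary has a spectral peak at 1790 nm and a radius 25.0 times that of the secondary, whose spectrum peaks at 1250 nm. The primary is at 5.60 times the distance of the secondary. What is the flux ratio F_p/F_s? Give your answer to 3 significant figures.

Wien's law: T_p/T_s = λ_s/λ_p = 1250/1790 = 0.6983.
L_p/L_s = (R_p/R_s)²(T_p/T_s)⁴ = (25.0)²(0.6983)⁴ = 148.6.
F_p/F_s = (L_p/L_s)/(d_p/d_s)² = 148.6/(5.60)² = 4.739.

4.74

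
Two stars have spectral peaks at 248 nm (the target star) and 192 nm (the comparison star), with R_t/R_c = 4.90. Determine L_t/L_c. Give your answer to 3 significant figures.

8.63

Wien's law gives T ∝ 1/λ_max, so T_t/T_c = λ_c/λ_t = 192/248 = 0.7742.
Then L ∝ R²T⁴ gives L_t/L_c = (4.90)² × (0.7742)⁴ = 24.01 × 0.3593 = 8.626.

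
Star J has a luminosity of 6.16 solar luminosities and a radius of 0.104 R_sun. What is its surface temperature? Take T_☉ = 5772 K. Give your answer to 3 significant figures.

2.82×10^4 K

T/T_☉ = (L/L_☉)^(1/4) / (R/R_☉)^(1/2)
T = 5772 × (6.16)^(1/4) / √(0.104) = 5772 × 1.575 / 0.3225 = 2.820×10^4 K.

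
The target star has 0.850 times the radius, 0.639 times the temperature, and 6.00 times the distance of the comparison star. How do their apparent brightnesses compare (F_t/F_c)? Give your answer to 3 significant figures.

0.00335

L_t/L_c = (R_t/R_c)²(T_t/T_c)⁴ = (0.850)² × (0.639)⁴ = 0.1205.
F_t/F_c = (L_t/L_c)/(d_t/d_c)² = 0.1205 / (6.00)² = 0.003346.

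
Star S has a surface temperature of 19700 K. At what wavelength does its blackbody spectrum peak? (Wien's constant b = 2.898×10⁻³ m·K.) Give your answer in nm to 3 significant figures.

147 nm

λ_max = b/T = 2.898×10⁻³ / 19700 = 1.47×10^-7 m = 147.1 nm.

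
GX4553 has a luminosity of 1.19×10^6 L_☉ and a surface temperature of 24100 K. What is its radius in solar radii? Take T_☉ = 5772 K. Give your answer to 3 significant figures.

R/R_☉ = √(L/L_☉) / (T/T_☉)² = √(1.19×10^6) / (4.175)²
       = 1091 / 17.43 = 62.57.

62.6 solar radii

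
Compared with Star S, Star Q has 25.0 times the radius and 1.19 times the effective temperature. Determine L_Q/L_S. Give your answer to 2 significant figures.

1.3×10^3

From the Stefan–Boltzmann law, L ∝ R²T⁴, so
L_Q/L_S = (R_Q/R_S)² (T_Q/T_S)⁴ = (25.0)² × (1.19)⁴ = 625.0 × 2.005 = 1253.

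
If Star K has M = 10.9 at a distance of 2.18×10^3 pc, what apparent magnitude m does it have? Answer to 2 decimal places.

22.59

m = M + 5 log₁₀(d/10 pc) = 10.9 + 5 log₁₀(2.18×10^3/10)
  = 10.9 + 5 × 2.338 = 10.9 + 11.69 = 22.59.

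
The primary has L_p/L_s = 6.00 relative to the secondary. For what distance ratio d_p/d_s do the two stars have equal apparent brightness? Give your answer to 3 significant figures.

Equal flux requires L_p/d_p² = L_s/d_s², so d_p/d_s = √(L_p/L_s)
= √(6.00) = 2.449.

2.45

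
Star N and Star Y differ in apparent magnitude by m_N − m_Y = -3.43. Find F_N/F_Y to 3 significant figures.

23.6

F_N/F_Y = 10^(−(m_N − m_Y)/2.5) = 10^(3.43/2.5) = 10^1.372 = 23.55.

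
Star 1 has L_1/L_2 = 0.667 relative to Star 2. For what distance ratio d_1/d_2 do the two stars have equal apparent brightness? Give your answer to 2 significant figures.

0.82

Equal flux requires L_1/d_1² = L_2/d_2², so d_1/d_2 = √(L_1/L_2)
= √(0.667) = 0.8167.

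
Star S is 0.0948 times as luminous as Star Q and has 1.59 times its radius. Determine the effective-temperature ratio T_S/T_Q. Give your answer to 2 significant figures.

0.44

L ∝ R²T⁴ gives T ∝ (L/R²)^(1/4), so
T_S/T_Q = (0.0948 / 1.59²)^(1/4) = (0.03750)^(1/4) = 0.4401.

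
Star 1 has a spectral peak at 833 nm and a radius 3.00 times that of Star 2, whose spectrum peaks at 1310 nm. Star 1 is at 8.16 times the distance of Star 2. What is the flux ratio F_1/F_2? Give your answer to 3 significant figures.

Wien's law: T_1/T_2 = λ_2/λ_1 = 1310/833 = 1.573.
L_1/L_2 = (R_1/R_2)²(T_1/T_2)⁴ = (3.00)²(1.573)⁴ = 55.05.
F_1/F_2 = (L_1/L_2)/(d_1/d_2)² = 55.05/(8.16)² = 0.8267.

0.827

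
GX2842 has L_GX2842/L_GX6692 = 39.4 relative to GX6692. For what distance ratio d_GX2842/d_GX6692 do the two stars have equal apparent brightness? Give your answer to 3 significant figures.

6.28

Equal flux requires L_GX2842/d_GX2842² = L_GX6692/d_GX6692², so d_GX2842/d_GX6692 = √(L_GX2842/L_GX6692)
= √(39.4) = 6.277.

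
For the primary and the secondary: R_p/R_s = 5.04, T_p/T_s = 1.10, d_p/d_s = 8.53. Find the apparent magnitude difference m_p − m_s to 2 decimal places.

L_p/L_s = (5.04)²(1.10)⁴ = 37.19.
F_p/F_s = (L_p/L_s)/(d_p/d_s)² = 37.19/72.76 = 0.5111.
m_p − m_s = −2.5 log₁₀(0.5111) = 0.73.

0.73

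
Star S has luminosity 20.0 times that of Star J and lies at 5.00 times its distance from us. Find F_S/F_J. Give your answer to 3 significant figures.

F = L/(4πd²), so F_S/F_J = (L_S/L_J) / (d_S/d_J)²
= 20.0 / (5.00)² = 20.0 / 25.00 = 0.8000.

0.800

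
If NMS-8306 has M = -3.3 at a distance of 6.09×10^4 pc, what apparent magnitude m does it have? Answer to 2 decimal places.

15.62

m = M + 5 log₁₀(d/10 pc) = -3.3 + 5 log₁₀(6.09×10^4/10)
  = -3.3 + 5 × 3.785 = -3.3 + 18.92 = 15.62.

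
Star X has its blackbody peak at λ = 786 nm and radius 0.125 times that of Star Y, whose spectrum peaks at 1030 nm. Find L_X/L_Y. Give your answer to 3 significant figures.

Wien's law gives T ∝ 1/λ_max, so T_X/T_Y = λ_Y/λ_X = 1030/786 = 1.310.
Then L ∝ R²T⁴ gives L_X/L_Y = (0.125)² × (1.310)⁴ = 0.01562 × 2.949 = 0.04608.

0.0461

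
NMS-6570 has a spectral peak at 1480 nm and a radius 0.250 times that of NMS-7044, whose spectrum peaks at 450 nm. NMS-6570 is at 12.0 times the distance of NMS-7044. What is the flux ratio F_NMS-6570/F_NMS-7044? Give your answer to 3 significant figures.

Wien's law: T_NMS-6570/T_NMS-7044 = λ_NMS-7044/λ_NMS-6570 = 450/1480 = 0.3041.
L_NMS-6570/L_NMS-7044 = (R_NMS-6570/R_NMS-7044)²(T_NMS-6570/T_NMS-7044)⁴ = (0.250)²(0.3041)⁴ = 5.342×10^-4.
F_NMS-6570/F_NMS-7044 = (L_NMS-6570/L_NMS-7044)/(d_NMS-6570/d_NMS-7044)² = 5.342×10^-4/(12.0)² = 3.710×10^-6.

3.71×10^-6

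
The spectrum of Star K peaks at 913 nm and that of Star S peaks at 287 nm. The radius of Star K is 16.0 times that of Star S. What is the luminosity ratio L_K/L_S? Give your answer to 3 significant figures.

2.50

Wien's law gives T ∝ 1/λ_max, so T_K/T_S = λ_S/λ_K = 287/913 = 0.3143.
Then L ∝ R²T⁴ gives L_K/L_S = (16.0)² × (0.3143)⁴ = 256.0 × 0.009764 = 2.500.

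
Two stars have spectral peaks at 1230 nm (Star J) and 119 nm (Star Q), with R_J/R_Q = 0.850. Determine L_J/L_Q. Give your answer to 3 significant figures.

Wien's law gives T ∝ 1/λ_max, so T_J/T_Q = λ_Q/λ_J = 119/1230 = 0.09675.
Then L ∝ R²T⁴ gives L_J/L_Q = (0.850)² × (0.09675)⁴ = 0.7225 × 8.761×10^-5 = 6.330×10^-5.

6.33×10^-5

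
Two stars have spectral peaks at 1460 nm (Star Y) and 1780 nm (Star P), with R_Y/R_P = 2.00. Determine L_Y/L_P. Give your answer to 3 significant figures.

Wien's law gives T ∝ 1/λ_max, so T_Y/T_P = λ_P/λ_Y = 1780/1460 = 1.219.
Then L ∝ R²T⁴ gives L_Y/L_P = (2.00)² × (1.219)⁴ = 4.000 × 2.209 = 8.837.

8.84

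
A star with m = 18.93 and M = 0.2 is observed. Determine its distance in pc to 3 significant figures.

5.57×10^4 pc

m − M = 5 log₁₀(d/10 pc)
18.93 − (0.2) = 18.73 = 5 log₁₀(d/10)
d = 10 × 10^(18.73/5) = 10 × 10^3.746 = 5.572×10^4 pc.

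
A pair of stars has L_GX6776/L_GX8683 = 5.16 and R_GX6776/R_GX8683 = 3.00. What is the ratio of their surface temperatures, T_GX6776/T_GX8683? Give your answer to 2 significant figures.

0.87

L ∝ R²T⁴ gives T ∝ (L/R²)^(1/4), so
T_GX6776/T_GX8683 = (5.16 / 3.00²)^(1/4) = (0.5733)^(1/4) = 0.8702.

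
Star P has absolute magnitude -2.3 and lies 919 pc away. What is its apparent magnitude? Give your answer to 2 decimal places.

7.52

m = M + 5 log₁₀(d/10 pc) = -2.3 + 5 log₁₀(919/10)
  = -2.3 + 5 × 1.963 = -2.3 + 9.82 = 7.52.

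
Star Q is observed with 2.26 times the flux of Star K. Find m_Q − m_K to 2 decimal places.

-0.89

m_Q − m_K = −2.5 log₁₀(F_Q/F_K) = −2.5 log₁₀(2.26) = −2.5 × (0.354) = -0.885.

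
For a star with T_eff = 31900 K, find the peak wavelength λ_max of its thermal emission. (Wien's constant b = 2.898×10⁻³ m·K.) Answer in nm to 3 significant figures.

90.8 nm

λ_max = b/T = 2.898×10⁻³ / 31900 = 9.08×10^-8 m = 90.85 nm.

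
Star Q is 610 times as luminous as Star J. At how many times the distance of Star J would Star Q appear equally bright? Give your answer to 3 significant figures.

Equal flux requires L_Q/d_Q² = L_J/d_J², so d_Q/d_J = √(L_Q/L_J)
= √(610) = 24.70.

24.7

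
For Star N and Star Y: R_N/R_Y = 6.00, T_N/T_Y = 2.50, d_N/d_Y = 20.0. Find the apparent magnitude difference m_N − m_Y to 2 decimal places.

L_N/L_Y = (6.00)²(2.50)⁴ = 1406.
F_N/F_Y = (L_N/L_Y)/(d_N/d_Y)² = 1406/400.0 = 3.516.
m_N − m_Y = −2.5 log₁₀(3.516) = -1.37.

-1.37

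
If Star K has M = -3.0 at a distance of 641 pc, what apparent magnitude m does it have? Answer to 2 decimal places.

6.03

m = M + 5 log₁₀(d/10 pc) = -3.0 + 5 log₁₀(641/10)
  = -3.0 + 5 × 1.807 = -3.0 + 9.03 = 6.03.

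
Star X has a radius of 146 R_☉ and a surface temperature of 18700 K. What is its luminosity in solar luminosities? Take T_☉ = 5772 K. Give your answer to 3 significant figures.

2.35×10^6 solar luminosities

L/L_☉ = (R/R_☉)² (T/T_☉)⁴ = (146)² × (18700/5772)⁴
       = 2.132×10^4 × (3.240)⁴ = 2.132×10^4 × 110.2 = 2.348×10^6.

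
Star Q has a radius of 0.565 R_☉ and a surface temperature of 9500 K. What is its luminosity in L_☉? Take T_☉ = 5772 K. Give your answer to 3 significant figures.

L/L_☉ = (R/R_☉)² (T/T_☉)⁴ = (0.565)² × (9500/5772)⁴
       = 0.3192 × (1.646)⁴ = 0.3192 × 7.338 = 2.343.

2.34 L_☉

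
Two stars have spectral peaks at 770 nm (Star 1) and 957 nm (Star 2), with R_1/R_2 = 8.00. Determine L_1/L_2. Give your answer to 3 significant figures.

153

Wien's law gives T ∝ 1/λ_max, so T_1/T_2 = λ_2/λ_1 = 957/770 = 1.243.
Then L ∝ R²T⁴ gives L_1/L_2 = (8.00)² × (1.243)⁴ = 64.00 × 2.386 = 152.7.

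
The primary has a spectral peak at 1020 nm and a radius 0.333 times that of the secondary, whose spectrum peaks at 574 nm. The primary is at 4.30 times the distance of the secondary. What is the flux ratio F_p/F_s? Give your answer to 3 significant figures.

6.01×10^-4

Wien's law: T_p/T_s = λ_s/λ_p = 574/1020 = 0.5627.
L_p/L_s = (R_p/R_s)²(T_p/T_s)⁴ = (0.333)²(0.5627)⁴ = 0.01112.
F_p/F_s = (L_p/L_s)/(d_p/d_s)² = 0.01112/(4.30)² = 6.014×10^-4.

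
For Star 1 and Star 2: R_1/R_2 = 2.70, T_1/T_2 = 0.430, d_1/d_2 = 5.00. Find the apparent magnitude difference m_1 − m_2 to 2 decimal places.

L_1/L_2 = (2.70)²(0.430)⁴ = 0.2492.
F_1/F_2 = (L_1/L_2)/(d_1/d_2)² = 0.2492/25.00 = 0.009969.
m_1 − m_2 = −2.5 log₁₀(0.009969) = 5.00.

5.00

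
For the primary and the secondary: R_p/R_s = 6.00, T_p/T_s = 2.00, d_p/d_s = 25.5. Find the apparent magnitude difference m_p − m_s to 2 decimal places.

L_p/L_s = (6.00)²(2.00)⁴ = 576.0.
F_p/F_s = (L_p/L_s)/(d_p/d_s)² = 576.0/650.2 = 0.8858.
m_p − m_s = −2.5 log₁₀(0.8858) = 0.13.

0.13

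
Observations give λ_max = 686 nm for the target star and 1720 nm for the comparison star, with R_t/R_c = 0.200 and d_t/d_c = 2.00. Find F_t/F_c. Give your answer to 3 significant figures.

0.395

Wien's law: T_t/T_c = λ_c/λ_t = 1720/686 = 2.507.
L_t/L_c = (R_t/R_c)²(T_t/T_c)⁴ = (0.200)²(2.507)⁴ = 1.581.
F_t/F_c = (L_t/L_c)/(d_t/d_c)² = 1.581/(2.00)² = 0.3952.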